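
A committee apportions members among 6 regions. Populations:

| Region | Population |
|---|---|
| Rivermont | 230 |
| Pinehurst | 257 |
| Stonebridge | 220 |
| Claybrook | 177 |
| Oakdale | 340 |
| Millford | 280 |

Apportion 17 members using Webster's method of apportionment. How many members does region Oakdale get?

4

Standard divisor 1504/17 ≈ 88.471; standard quotas: Rivermont 2.600, Pinehurst 2.905, Stonebridge 2.487, Claybrook 2.001, Oakdale 3.843, Millford 3.165.
Rounding to the nearest integer gives Rivermont 3, Pinehurst 3, Stonebridge 2, Claybrook 2, Oakdale 4, Millford 3 — total 17, matching the house size, so no adjustment is needed.
Oakdale receives 4.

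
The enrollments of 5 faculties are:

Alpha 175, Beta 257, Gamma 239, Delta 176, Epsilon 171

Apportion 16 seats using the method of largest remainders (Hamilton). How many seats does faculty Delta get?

Total 1018; standard divisor 1018/16 ≈ 63.625.
Standard quotas: Alpha 2.750, Beta 4.039, Gamma 3.756, Delta 2.766, Epsilon 2.688.
Lower quotas: Alpha 2, Beta 4, Gamma 3, Delta 2, Epsilon 2 (sum 13, leaving 3 seats).
Remainders in descending order: Delta 0.766, Gamma 0.756, Alpha 0.750, Epsilon 0.688, Beta 0.039.
The surplus seats go to Delta, Gamma, Alpha.
Delta receives 3.

3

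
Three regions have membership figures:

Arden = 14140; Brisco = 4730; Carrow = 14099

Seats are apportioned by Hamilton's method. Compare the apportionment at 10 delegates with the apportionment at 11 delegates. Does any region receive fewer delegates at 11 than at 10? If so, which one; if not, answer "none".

At 10 seats: Arden 4, Brisco 2, Carrow 4.
At 11 seats: Arden 5, Brisco 1, Carrow 5.
Brisco drops from 2 to 1.

Brisco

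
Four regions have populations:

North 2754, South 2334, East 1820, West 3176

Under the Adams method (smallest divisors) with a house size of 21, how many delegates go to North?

Standard divisor 10084/21 ≈ 480.19; standard quotas: North 5.735, South 4.861, East 3.790, West 6.614.
Rounding up gives 6, 5, 4, 7 = 22 seats, so the divisor must be adjusted.
With modified divisor 540: modified quotas North 5.100, South 4.322, East 3.370, West 5.881.
Rounding up: North 6, South 5, East 4, West 6 (total 21).
North receives 6.

6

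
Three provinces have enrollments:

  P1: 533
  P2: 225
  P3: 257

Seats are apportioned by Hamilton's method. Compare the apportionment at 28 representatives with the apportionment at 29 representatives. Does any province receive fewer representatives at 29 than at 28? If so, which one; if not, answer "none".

none

At 28 seats: P1 15, P2 6, P3 7.
At 29 seats: P1 15, P2 7, P3 7.
No province's allocation decreased.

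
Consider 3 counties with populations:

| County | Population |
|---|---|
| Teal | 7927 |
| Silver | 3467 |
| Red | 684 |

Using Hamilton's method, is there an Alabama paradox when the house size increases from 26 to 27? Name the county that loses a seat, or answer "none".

At 26 seats: Teal 17, Silver 7, Red 2.
At 27 seats: Teal 18, Silver 8, Red 1.
Red drops from 2 to 1.

Red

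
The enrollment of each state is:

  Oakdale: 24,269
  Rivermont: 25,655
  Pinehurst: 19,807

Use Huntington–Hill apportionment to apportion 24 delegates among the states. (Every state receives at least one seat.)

Oakdale 8; Rivermont 9; Pinehurst 7

With divisor 2942: modified quotas Oakdale 8.249, Rivermont 8.720, Pinehurst 6.732.
Geometric-mean thresholds: Oakdale √(8·9)=8.485, Rivermont √(8·9)=8.485, Pinehurst √(6·7)=6.481.
Each quota rounded against its threshold gives Oakdale 8, Rivermont 9, Pinehurst 7 (total 24).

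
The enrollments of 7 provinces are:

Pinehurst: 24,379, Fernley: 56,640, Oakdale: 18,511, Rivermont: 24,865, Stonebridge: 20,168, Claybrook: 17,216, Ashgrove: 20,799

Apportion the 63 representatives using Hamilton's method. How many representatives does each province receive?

Pinehurst 8, Fernley 20, Oakdale 6, Rivermont 9, Stonebridge 7, Claybrook 6, Ashgrove 7

Standard divisor: 182578 ÷ 63 ≈ 2898.063.
Standard quotas: Pinehurst 8.4122, Fernley 19.5441, Oakdale 6.3874, Rivermont 8.5799, Stonebridge 6.9591, Claybrook 5.9405, Ashgrove 7.1769.
Lower quotas: Pinehurst 8, Fernley 19, Oakdale 6, Rivermont 8, Stonebridge 6, Claybrook 5, Ashgrove 7 (sum 59, leaving 4 seats).
Remainders in descending order: Stonebridge 0.9591, Claybrook 0.9405, Rivermont 0.5799, Fernley 0.5441, Pinehurst 0.4122, Oakdale 0.3874, Ashgrove 0.1769.
The surplus seats go to Stonebridge, Claybrook, Rivermont, Fernley.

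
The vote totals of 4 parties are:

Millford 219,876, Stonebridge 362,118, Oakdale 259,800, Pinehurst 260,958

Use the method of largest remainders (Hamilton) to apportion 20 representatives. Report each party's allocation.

Total 1102752; standard divisor 1102752/20 ≈ 55137.6.
Standard quotas: Millford 3.9878, Stonebridge 6.5675, Oakdale 4.7118, Pinehurst 4.7329.
Lower quotas: Millford 3, Stonebridge 6, Oakdale 4, Pinehurst 4 (sum 17, leaving 3 seats).
Remainders in descending order: Millford 0.9878, Pinehurst 0.7329, Oakdale 0.7118, Stonebridge 0.5675.
The surplus seats go to Millford, Pinehurst, Oakdale.

Millford 4, Stonebridge 6, Oakdale 5, Pinehurst 5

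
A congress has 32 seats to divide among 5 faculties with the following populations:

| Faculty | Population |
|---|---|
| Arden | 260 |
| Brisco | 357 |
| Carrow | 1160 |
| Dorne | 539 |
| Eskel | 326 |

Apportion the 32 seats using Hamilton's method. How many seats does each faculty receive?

Total 2642; standard divisor 2642/32 ≈ 82.562.
Standard quotas: Arden 3.149, Brisco 4.324, Carrow 14.050, Dorne 6.528, Eskel 3.949.
Lower quotas: Arden 3, Brisco 4, Carrow 14, Dorne 6, Eskel 3 (sum 30, leaving 2 seats).
Remainders in descending order: Eskel 0.949, Dorne 0.528, Brisco 0.324, Arden 0.149, Carrow 0.050.
Largest remainders: Eskel, Dorne receive the extra seats.

Arden=3; Brisco=4; Carrow=14; Dorne=7; Eskel=4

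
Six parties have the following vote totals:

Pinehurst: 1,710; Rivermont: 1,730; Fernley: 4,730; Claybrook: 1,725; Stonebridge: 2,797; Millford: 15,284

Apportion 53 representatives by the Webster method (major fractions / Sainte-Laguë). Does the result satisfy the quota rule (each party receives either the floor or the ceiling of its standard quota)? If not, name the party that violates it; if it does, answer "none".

Standard quotas: Pinehurst 3.240, Rivermont 3.277, Fernley 8.961, Claybrook 3.268, Stonebridge 5.299, Millford 28.955.
Webster allocation: Pinehurst 3, Rivermont 3, Fernley 9, Claybrook 3, Stonebridge 5, Millford 30.
Millford has quota 28.955 (lower 28, upper 29) but receives 30 — outside the quota interval.

Millford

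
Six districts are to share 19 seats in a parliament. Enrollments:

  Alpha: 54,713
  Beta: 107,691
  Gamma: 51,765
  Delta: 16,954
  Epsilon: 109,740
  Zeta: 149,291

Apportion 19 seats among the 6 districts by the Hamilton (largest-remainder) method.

Total 490154; standard divisor 490154/19 ≈ 25797.579.
Standard quotas: Alpha 2.1209, Beta 4.1745, Gamma 2.0066, Delta 0.6572, Epsilon 4.2539, Zeta 5.7870.
Lower quotas: Alpha 2, Beta 4, Gamma 2, Delta 0, Epsilon 4, Zeta 5 (sum 17, leaving 2 seats).
Remainders in descending order: Zeta 0.7870, Delta 0.6572, Epsilon 0.2539, Beta 0.1745, Alpha 0.1209, Gamma 0.0066.
The surplus seats go to Zeta, Delta.

Alpha 2; Beta 4; Gamma 2; Delta 1; Epsilon 4; Zeta 6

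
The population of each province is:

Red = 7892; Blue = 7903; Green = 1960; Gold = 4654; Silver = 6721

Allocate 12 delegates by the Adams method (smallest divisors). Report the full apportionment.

Standard divisor 29130/12 ≈ 2427.5; standard quotas: Red 3.251, Blue 3.256, Green 0.807, Gold 1.917, Silver 2.769.
Rounding up gives 4, 4, 1, 2, 3 = 14 seats, so the divisor must be adjusted.
With modified divisor 3000: modified quotas Red 2.631, Blue 2.634, Green 0.653, Gold 1.551, Silver 2.240.
Rounding up: Red 3, Blue 3, Green 1, Gold 2, Silver 3 (total 12).

Red 3, Blue 3, Green 1, Gold 2, Silver 3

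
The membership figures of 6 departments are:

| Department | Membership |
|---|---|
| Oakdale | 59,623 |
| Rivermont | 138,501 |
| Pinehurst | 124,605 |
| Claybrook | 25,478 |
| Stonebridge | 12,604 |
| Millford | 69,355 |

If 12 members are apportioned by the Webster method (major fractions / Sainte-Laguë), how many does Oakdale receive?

2

Standard divisor 430166/12 ≈ 35847.167; standard quotas: Oakdale 1.663, Rivermont 3.864, Pinehurst 3.476, Claybrook 0.711, Stonebridge 0.352, Millford 1.935.
Rounding to the nearest integer gives Oakdale 2, Rivermont 4, Pinehurst 3, Claybrook 1, Stonebridge 0, Millford 2 — total 12, matching the house size, so no adjustment is needed.
Oakdale receives 2.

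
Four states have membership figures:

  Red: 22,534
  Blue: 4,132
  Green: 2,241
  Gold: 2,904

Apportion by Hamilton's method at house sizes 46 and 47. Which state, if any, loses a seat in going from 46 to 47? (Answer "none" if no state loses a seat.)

none

At 46 seats: Red 33, Blue 6, Green 3, Gold 4.
At 47 seats: Red 33, Blue 6, Green 4, Gold 4.
No state's allocation decreased.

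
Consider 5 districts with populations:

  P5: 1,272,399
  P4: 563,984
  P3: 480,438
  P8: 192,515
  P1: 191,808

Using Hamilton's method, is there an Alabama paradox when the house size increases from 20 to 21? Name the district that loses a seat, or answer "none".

none

At 20 seats: P5 9, P4 4, P3 4, P8 2, P1 1.
At 21 seats: P5 10, P4 4, P3 4, P8 2, P1 1.
No district's allocation decreased.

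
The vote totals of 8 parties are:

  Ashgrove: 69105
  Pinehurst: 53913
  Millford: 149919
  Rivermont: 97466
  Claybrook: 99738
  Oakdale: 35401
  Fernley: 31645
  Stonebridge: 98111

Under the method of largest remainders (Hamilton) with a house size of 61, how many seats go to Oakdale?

Total 635298; standard divisor 635298/61 ≈ 10414.721.
Standard quotas: Ashgrove 6.6353, Pinehurst 5.1766, Millford 14.3949, Rivermont 9.3585, Claybrook 9.5766, Oakdale 3.3991, Fernley 3.0385, Stonebridge 9.4204.
Lower quotas: Ashgrove 6, Pinehurst 5, Millford 14, Rivermont 9, Claybrook 9, Oakdale 3, Fernley 3, Stonebridge 9 (sum 58, leaving 3 seats).
Remainders in descending order: Ashgrove 0.6353, Claybrook 0.5766, Stonebridge 0.4204, Oakdale 0.3991, Millford 0.3949, Rivermont 0.3585, Pinehurst 0.1766, Fernley 0.0385.
Largest remainders: Ashgrove, Claybrook, Stonebridge receive the extra seats.
Oakdale receives 3.

3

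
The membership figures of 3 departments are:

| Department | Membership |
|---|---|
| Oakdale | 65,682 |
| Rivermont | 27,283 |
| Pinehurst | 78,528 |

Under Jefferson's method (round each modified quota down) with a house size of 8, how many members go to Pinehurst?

4

Standard divisor 171493/8 ≈ 21436.625; standard quotas: Oakdale 3.064, Rivermont 1.273, Pinehurst 3.663.
Rounding down gives 3, 1, 3 = 7 seats, so the divisor must be adjusted.
With modified divisor 18000: modified quotas Oakdale 3.649, Rivermont 1.516, Pinehurst 4.363.
Rounding down: Oakdale 3, Rivermont 1, Pinehurst 4 (total 8).
Pinehurst receives 4.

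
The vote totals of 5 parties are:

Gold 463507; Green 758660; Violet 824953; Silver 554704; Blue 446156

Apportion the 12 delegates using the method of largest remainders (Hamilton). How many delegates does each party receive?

Gold=2; Green=3; Violet=3; Silver=2; Blue=2

The standard divisor is 3047980/12 ≈ 253998.333.
Standard quotas: Gold 1.8248, Green 2.9869, Violet 3.2479, Silver 2.1839, Blue 1.7565.
Lower quotas: Gold 1, Green 2, Violet 3, Silver 2, Blue 1 (sum 9, leaving 3 seats).
Remainders in descending order: Green 0.9869, Gold 0.8248, Blue 0.7565, Violet 0.2479, Silver 0.1839.
Largest remainders: Green, Gold, Blue receive the extra seats.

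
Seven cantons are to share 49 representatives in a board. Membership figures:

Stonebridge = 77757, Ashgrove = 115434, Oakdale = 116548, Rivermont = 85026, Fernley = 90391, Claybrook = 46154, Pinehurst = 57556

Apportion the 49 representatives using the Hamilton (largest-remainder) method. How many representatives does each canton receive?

Standard divisor: 588866 ÷ 49 ≈ 12017.673.
Standard quotas: Stonebridge 6.4702, Ashgrove 9.6054, Oakdale 9.6981, Rivermont 7.0751, Fernley 7.5215, Claybrook 3.8405, Pinehurst 4.7893.
Lower quotas: Stonebridge 6, Ashgrove 9, Oakdale 9, Rivermont 7, Fernley 7, Claybrook 3, Pinehurst 4 (sum 45, leaving 4 seats).
Remainders in descending order: Claybrook 0.8405, Pinehurst 0.7893, Oakdale 0.6981, Ashgrove 0.6054, Fernley 0.5215, Stonebridge 0.4702, Rivermont 0.0751.
Largest remainders: Claybrook, Pinehurst, Oakdale, Ashgrove receive the extra seats.

Stonebridge 6, Ashgrove 10, Oakdale 10, Rivermont 7, Fernley 7, Claybrook 4, Pinehurst 5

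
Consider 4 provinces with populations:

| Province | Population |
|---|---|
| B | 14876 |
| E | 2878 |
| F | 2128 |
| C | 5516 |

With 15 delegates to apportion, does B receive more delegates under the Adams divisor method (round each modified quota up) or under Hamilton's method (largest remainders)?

Hamilton

Adams: B 8, E 2, F 2, C 3.
Hamilton: B 9, E 2, F 1, C 3.
B gets 8 under Adams and 9 under Hamilton.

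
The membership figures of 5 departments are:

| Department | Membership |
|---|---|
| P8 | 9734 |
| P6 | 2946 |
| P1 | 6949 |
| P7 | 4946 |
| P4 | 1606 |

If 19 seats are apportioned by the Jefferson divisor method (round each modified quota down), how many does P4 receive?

1

Standard divisor 26181/19 ≈ 1377.947; standard quotas: P8 7.064, P6 2.138, P1 5.043, P7 3.589, P4 1.166.
Rounding down gives 7, 2, 5, 3, 1 = 18 seats, so the divisor must be adjusted.
With modified divisor 1230: modified quotas P8 7.914, P6 2.395, P1 5.650, P7 4.021, P4 1.306.
Rounding down: P8 7, P6 2, P1 5, P7 4, P4 1 (total 19).
P4 receives 1.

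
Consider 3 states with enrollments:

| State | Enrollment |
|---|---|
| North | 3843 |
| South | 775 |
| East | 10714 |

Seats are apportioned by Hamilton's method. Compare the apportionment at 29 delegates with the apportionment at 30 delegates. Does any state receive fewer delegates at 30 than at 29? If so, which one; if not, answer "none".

At 29 seats: North 7, South 2, East 20.
At 30 seats: North 8, South 1, East 21.
South drops from 2 to 1.

South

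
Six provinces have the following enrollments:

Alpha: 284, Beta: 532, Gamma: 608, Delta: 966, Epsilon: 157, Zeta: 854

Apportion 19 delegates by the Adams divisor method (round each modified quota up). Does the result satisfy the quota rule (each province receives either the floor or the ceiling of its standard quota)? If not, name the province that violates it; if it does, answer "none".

none

Standard quotas: Alpha 1.587, Beta 2.972, Gamma 3.397, Delta 5.397, Epsilon 0.877, Zeta 4.771.
Adams allocation: Alpha 2, Beta 3, Gamma 3, Delta 5, Epsilon 1, Zeta 5.
Every allocation lies between the lower and upper quota.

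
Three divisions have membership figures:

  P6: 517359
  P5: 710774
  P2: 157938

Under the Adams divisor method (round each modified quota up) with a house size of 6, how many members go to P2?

Standard divisor 1386071/6 ≈ 231011.833; standard quotas: P6 2.240, P5 3.077, P2 0.684.
Rounding up gives 3, 4, 1 = 8 seats, so the divisor must be adjusted.
With modified divisor 307000: modified quotas P6 1.685, P5 2.315, P2 0.514.
Rounding up: P6 2, P5 3, P2 1 (total 6).
P2 receives 1.

1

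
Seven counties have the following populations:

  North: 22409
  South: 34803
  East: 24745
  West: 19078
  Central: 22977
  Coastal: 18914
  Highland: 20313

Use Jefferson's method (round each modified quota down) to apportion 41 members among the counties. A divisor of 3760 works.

With modified divisor 3760: modified quotas North 5.960, South 9.256, East 6.581, West 5.074, Central 6.111, Coastal 5.030, Highland 5.402.
Rounding down: North 5, South 9, East 6, West 5, Central 6, Coastal 5, Highland 5 (total 41).

North 5, South 9, East 6, West 5, Central 6, Coastal 5, Highland 5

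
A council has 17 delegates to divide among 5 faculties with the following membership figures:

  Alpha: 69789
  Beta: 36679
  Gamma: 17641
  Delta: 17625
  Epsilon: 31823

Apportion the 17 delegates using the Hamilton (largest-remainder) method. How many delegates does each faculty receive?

The standard divisor is 173557/17 ≈ 10209.235.
Standard quotas: Alpha 6.8359, Beta 3.5927, Gamma 1.7279, Delta 1.7264, Epsilon 3.1171.
Lower quotas: Alpha 6, Beta 3, Gamma 1, Delta 1, Epsilon 3 (sum 14, leaving 3 seats).
Remainders in descending order: Alpha 0.8359, Gamma 0.7279, Delta 0.7264, Beta 0.5927, Epsilon 0.1171.
The surplus seats go to Alpha, Gamma, Delta.

Alpha: 7; Beta: 3; Gamma: 2; Delta: 2; Epsilon: 3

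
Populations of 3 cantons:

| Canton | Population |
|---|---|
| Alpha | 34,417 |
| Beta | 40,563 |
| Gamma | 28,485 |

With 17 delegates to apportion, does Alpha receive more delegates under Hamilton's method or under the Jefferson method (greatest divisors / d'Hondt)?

Jefferson

Hamilton: Alpha 5, Beta 7, Gamma 5.
Jefferson: Alpha 6, Beta 7, Gamma 4.
Alpha gets 5 under Hamilton and 6 under Jefferson.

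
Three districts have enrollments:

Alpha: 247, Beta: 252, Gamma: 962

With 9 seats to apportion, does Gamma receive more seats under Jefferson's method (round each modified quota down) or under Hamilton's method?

Jefferson

Jefferson: Alpha 1, Beta 1, Gamma 7.
Hamilton: Alpha 1, Beta 2, Gamma 6.
Gamma gets 7 under Jefferson and 6 under Hamilton.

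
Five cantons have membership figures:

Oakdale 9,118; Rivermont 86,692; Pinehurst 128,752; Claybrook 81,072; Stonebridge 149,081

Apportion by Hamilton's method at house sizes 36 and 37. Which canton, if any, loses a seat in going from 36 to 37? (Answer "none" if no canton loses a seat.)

At 36 seats: Oakdale 1, Rivermont 7, Pinehurst 10, Claybrook 6, Stonebridge 12.
At 37 seats: Oakdale 1, Rivermont 7, Pinehurst 10, Claybrook 7, Stonebridge 12.
No canton's allocation decreased.

none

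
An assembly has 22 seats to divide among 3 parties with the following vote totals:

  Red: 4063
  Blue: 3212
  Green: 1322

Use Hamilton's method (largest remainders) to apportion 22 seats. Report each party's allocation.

Total 8597; standard divisor 8597/22 ≈ 390.773.
Standard quotas: Red 10.397, Blue 8.220, Green 3.383.
Lower quotas: Red 10, Blue 8, Green 3 (sum 21, leaving 1 seat).
Remainders in descending order: Red 0.397, Green 0.383, Blue 0.220.
Largest remainder: Red receives the extra seat.

Red=11, Blue=8, Green=3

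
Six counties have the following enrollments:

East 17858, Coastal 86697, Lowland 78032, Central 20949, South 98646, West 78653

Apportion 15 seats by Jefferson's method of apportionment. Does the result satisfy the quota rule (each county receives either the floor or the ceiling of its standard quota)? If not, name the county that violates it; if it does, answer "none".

Standard quotas: East 0.703, Coastal 3.415, Lowland 3.073, Central 0.825, South 3.885, West 3.098.
Jefferson allocation: East 0, Coastal 4, Lowland 3, Central 1, South 4, West 3.
Every allocation lies between the lower and upper quota.

none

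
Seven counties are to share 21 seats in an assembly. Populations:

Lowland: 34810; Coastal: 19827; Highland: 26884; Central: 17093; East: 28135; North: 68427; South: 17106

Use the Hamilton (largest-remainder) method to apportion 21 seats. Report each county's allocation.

Lowland=3; Coastal=2; Highland=2; Central=2; East=3; North=7; South=2

The standard divisor is 212282/21 ≈ 10108.667.
Standard quotas: Lowland 3.4436, Coastal 1.9614, Highland 2.6595, Central 1.6909, East 2.7833, North 6.7691, South 1.6922.
Lower quotas: Lowland 3, Coastal 1, Highland 2, Central 1, East 2, North 6, South 1 (sum 16, leaving 5 seats).
Remainders in descending order: Coastal 0.9614, East 0.7833, North 0.7691, South 0.6922, Central 0.6909, Highland 0.6595, Lowland 0.4436.
The surplus seats go to Coastal, East, North, South, Central.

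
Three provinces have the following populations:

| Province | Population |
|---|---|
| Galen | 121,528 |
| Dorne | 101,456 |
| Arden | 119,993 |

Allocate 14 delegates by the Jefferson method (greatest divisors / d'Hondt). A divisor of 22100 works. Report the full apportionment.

Galen 5, Dorne 4, Arden 5

With modified divisor 22100: modified quotas Galen 5.499, Dorne 4.591, Arden 5.430.
Rounding down: Galen 5, Dorne 4, Arden 5 (total 14).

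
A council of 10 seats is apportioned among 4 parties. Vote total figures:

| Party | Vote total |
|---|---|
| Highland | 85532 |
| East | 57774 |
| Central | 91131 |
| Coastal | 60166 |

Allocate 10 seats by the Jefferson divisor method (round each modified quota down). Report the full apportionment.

Highland: 3, East: 2, Central: 3, Coastal: 2

Standard divisor 294603/10 ≈ 29460.3; standard quotas: Highland 2.903, East 1.961, Central 3.093, Coastal 2.042.
Rounding down gives 2, 1, 3, 2 = 8 seats, so the divisor must be adjusted.
With modified divisor 25600: modified quotas Highland 3.341, East 2.257, Central 3.560, Coastal 2.350.
Rounding down: Highland 3, East 2, Central 3, Coastal 2 (total 10).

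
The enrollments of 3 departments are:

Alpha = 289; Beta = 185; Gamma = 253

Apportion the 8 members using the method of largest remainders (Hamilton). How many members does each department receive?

Standard divisor: 727 ÷ 8 ≈ 90.875.
Standard quotas: Alpha 3.180, Beta 2.036, Gamma 2.784.
Lower quotas: Alpha 3, Beta 2, Gamma 2 (sum 7, leaving 1 seat).
Remainders in descending order: Gamma 0.784, Alpha 0.180, Beta 0.036.
Largest remainder: Gamma receives the extra seat.

Alpha: 3, Beta: 2, Gamma: 3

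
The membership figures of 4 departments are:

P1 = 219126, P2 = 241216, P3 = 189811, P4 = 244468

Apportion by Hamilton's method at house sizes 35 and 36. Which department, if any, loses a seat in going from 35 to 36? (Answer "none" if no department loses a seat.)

none

At 35 seats: P1 9, P2 9, P3 7, P4 10.
At 36 seats: P1 9, P2 10, P3 7, P4 10.
No department's allocation decreased.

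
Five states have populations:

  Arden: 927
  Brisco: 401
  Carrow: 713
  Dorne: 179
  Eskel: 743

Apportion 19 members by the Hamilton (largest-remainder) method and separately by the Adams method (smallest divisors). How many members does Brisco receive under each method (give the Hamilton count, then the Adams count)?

Hamilton: Arden 6, Brisco 2, Carrow 5, Dorne 1, Eskel 5.
Adams: Arden 6, Brisco 3, Carrow 4, Dorne 1, Eskel 5.
Brisco gets 2 under Hamilton and 3 under Adams.

2 and 3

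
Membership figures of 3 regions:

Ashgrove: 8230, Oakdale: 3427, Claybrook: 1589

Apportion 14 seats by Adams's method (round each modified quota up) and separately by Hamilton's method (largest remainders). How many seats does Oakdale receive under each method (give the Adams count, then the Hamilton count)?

4 and 3

Adams: Ashgrove 8, Oakdale 4, Claybrook 2.
Hamilton: Ashgrove 9, Oakdale 3, Claybrook 2.
Oakdale gets 4 under Adams and 3 under Hamilton.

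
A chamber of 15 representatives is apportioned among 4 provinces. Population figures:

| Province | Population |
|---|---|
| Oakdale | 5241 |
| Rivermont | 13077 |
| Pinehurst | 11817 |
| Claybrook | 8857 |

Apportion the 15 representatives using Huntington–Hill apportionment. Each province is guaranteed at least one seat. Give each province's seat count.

Oakdale 2, Rivermont 5, Pinehurst 5, Claybrook 3

With divisor 2600: modified quotas Oakdale 2.016, Rivermont 5.030, Pinehurst 4.545, Claybrook 3.407.
Geometric-mean thresholds: Oakdale √(2·3)=2.449, Rivermont √(5·6)=5.477, Pinehurst √(4·5)=4.472, Claybrook √(3·4)=3.464.
Each quota rounded against its threshold gives Oakdale 2, Rivermont 5, Pinehurst 5, Claybrook 3 (total 15).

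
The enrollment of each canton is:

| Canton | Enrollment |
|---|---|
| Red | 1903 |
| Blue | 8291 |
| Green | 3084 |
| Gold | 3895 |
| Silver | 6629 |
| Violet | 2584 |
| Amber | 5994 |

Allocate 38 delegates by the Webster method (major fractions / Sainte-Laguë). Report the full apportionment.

Red 2; Blue 10; Green 4; Gold 4; Silver 8; Violet 3; Amber 7

Standard divisor 32380/38 ≈ 852.105; standard quotas: Red 2.233, Blue 9.730, Green 3.619, Gold 4.571, Silver 7.780, Violet 3.032, Amber 7.034.
Rounding to the nearest integer gives 2, 10, 4, 5, 8, 3, 7 = 39 seats, so the divisor must be adjusted.
With modified divisor 870: modified quotas Red 2.187, Blue 9.530, Green 3.545, Gold 4.477, Silver 7.620, Violet 2.970, Amber 6.890.
Rounding to the nearest integer: Red 2, Blue 10, Green 4, Gold 4, Silver 8, Violet 3, Amber 7 (total 38).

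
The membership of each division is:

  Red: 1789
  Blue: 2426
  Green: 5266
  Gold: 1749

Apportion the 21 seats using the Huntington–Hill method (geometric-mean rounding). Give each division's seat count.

Red 3, Blue 5, Green 10, Gold 3

With divisor 529: modified quotas Red 3.382, Blue 4.586, Green 9.955, Gold 3.306.
Geometric-mean thresholds: Red √(3·4)=3.464, Blue √(4·5)=4.472, Green √(9·10)=9.487, Gold √(3·4)=3.464.
Each quota rounded against its threshold gives Red 3, Blue 5, Green 10, Gold 3 (total 21).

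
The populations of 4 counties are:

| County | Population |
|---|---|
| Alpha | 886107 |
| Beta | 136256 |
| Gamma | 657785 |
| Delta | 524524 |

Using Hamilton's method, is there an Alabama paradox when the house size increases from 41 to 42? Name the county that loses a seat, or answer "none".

none

At 41 seats: Alpha 16, Beta 3, Gamma 12, Delta 10.
At 42 seats: Alpha 17, Beta 3, Gamma 12, Delta 10.
No county's allocation decreased.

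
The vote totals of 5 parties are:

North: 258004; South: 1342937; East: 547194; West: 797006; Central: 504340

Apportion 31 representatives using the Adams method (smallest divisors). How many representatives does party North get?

3

Standard divisor 3449481/31 ≈ 111273.581; standard quotas: North 2.319, South 12.069, East 4.918, West 7.163, Central 4.532.
Rounding up gives 3, 13, 5, 8, 5 = 34 seats, so the divisor must be adjusted.
With modified divisor 124100: modified quotas North 2.079, South 10.821, East 4.409, West 6.422, Central 4.064.
Rounding up: North 3, South 11, East 5, West 7, Central 5 (total 31).
North receives 3.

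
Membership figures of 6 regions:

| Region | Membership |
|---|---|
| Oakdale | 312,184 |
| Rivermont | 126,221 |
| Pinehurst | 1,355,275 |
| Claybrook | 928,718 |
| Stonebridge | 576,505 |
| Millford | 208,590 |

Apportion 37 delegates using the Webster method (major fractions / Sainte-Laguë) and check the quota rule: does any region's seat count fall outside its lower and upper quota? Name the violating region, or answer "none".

Standard quotas: Oakdale 3.293, Rivermont 1.331, Pinehurst 14.297, Claybrook 9.797, Stonebridge 6.081, Millford 2.200.
Webster allocation: Oakdale 3, Rivermont 1, Pinehurst 15, Claybrook 10, Stonebridge 6, Millford 2.
Every allocation lies between the lower and upper quota.

none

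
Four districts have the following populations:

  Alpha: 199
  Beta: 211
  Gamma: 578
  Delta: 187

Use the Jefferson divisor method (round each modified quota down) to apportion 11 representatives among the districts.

Alpha: 2; Beta: 2; Gamma: 6; Delta: 1

Standard divisor 1175/11 ≈ 106.818; standard quotas: Alpha 1.863, Beta 1.975, Gamma 5.411, Delta 1.751.
Rounding down gives 1, 1, 5, 1 = 8 seats, so the divisor must be adjusted.
With modified divisor 95: modified quotas Alpha 2.095, Beta 2.221, Gamma 6.084, Delta 1.968.
Rounding down: Alpha 2, Beta 2, Gamma 6, Delta 1 (total 11).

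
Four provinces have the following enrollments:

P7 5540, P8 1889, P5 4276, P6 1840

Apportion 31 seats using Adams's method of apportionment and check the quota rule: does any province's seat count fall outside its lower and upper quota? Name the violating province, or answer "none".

Standard quotas: P7 12.679, P8 4.323, P5 9.786, P6 4.211.
Adams allocation: P7 12, P8 5, P5 10, P6 4.
Every allocation lies between the lower and upper quota.

none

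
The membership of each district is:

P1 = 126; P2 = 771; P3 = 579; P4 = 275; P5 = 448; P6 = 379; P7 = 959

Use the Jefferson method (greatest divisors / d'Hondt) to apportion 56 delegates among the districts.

P1 2; P2 12; P3 9; P4 4; P5 7; P6 6; P7 16

Standard divisor 3537/56 ≈ 63.161; standard quotas: P1 1.995, P2 12.207, P3 9.167, P4 4.354, P5 7.093, P6 6.001, P7 15.183.
Rounding down gives 1, 12, 9, 4, 7, 6, 15 = 54 seats, so the divisor must be adjusted.
With modified divisor 59.6: modified quotas P1 2.114, P2 12.936, P3 9.715, P4 4.614, P5 7.517, P6 6.359, P7 16.091.
Rounding down: P1 2, P2 12, P3 9, P4 4, P5 7, P6 6, P7 16 (total 56).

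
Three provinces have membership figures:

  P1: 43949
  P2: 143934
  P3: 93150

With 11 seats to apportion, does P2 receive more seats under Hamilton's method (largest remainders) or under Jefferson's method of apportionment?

Hamilton: P1 2, P2 5, P3 4.
Jefferson: P1 1, P2 6, P3 4.
P2 gets 5 under Hamilton and 6 under Jefferson.

Jefferson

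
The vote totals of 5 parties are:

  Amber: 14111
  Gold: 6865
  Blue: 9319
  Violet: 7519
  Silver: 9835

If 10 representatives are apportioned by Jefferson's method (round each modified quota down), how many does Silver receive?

2

Standard divisor 47649/10 ≈ 4764.9; standard quotas: Amber 2.961, Gold 1.441, Blue 1.956, Violet 1.578, Silver 2.064.
Rounding down gives 2, 1, 1, 1, 2 = 7 seats, so the divisor must be adjusted.
With modified divisor 3600: modified quotas Amber 3.920, Gold 1.907, Blue 2.589, Violet 2.089, Silver 2.732.
Rounding down: Amber 3, Gold 1, Blue 2, Violet 2, Silver 2 (total 10).
Silver receives 2.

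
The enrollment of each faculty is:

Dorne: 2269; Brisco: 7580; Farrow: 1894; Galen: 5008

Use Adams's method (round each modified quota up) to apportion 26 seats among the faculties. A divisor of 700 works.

With modified divisor 700: modified quotas Dorne 3.241, Brisco 10.829, Farrow 2.706, Galen 7.154.
Rounding up: Dorne 4, Brisco 11, Farrow 3, Galen 8 (total 26).

Dorne 4; Brisco 11; Farrow 3; Galen 8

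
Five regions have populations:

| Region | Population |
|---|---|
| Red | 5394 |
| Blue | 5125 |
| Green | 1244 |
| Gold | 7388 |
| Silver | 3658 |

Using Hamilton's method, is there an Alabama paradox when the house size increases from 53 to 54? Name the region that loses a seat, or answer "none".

none

At 53 seats: Red 13, Blue 12, Green 3, Gold 17, Silver 8.
At 54 seats: Red 13, Blue 12, Green 3, Gold 17, Silver 9.
No region's allocation decreased.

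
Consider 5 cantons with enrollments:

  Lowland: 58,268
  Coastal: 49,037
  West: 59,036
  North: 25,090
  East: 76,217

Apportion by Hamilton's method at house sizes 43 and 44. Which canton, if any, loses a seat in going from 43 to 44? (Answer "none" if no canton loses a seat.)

none

At 43 seats: Lowland 9, Coastal 8, West 10, North 4, East 12.
At 44 seats: Lowland 10, Coastal 8, West 10, North 4, East 12.
No canton's allocation decreased.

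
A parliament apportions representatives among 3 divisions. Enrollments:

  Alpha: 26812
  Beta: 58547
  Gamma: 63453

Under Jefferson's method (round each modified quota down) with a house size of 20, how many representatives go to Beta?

8

Standard divisor 148812/20 ≈ 7440.6; standard quotas: Alpha 3.603, Beta 7.869, Gamma 8.528.
Rounding down gives 3, 7, 8 = 18 seats, so the divisor must be adjusted.
With modified divisor 6900: modified quotas Alpha 3.886, Beta 8.485, Gamma 9.196.
Rounding down: Alpha 3, Beta 8, Gamma 9 (total 20).
Beta receives 8.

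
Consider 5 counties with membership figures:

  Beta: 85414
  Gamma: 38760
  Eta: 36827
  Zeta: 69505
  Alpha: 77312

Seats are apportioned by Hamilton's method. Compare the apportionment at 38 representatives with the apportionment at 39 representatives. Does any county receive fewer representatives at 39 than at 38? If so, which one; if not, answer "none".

At 38 seats: Beta 10, Gamma 5, Eta 5, Zeta 9, Alpha 9.
At 39 seats: Beta 11, Gamma 5, Eta 4, Zeta 9, Alpha 10.
Eta drops from 5 to 4.

Eta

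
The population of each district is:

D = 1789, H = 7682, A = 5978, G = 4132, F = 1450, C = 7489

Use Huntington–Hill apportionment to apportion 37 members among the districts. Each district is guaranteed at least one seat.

With divisor 772: modified quotas D 2.317, H 9.951, A 7.744, G 5.352, F 1.878, C 9.701.
Geometric-mean thresholds: D √(2·3)=2.449, H √(9·10)=9.487, A √(7·8)=7.483, G √(5·6)=5.477, F √(1·2)=1.414, C √(9·10)=9.487.
Each quota rounded against its threshold gives D 2, H 10, A 8, G 5, F 2, C 10 (total 37).

D 2; H 10; A 8; G 5; F 2; C 10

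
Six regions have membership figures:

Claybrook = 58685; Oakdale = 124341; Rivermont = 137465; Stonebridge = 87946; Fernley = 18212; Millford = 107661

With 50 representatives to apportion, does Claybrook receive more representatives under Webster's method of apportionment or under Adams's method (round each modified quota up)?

Webster: Claybrook 5, Oakdale 12, Rivermont 13, Stonebridge 8, Fernley 2, Millford 10.
Adams: Claybrook 6, Oakdale 11, Rivermont 13, Stonebridge 8, Fernley 2, Millford 10.
Claybrook gets 5 under Webster and 6 under Adams.

Adams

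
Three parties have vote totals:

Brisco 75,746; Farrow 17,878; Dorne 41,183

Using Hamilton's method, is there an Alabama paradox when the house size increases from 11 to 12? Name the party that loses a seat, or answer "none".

At 11 seats: Brisco 6, Farrow 2, Dorne 3.
At 12 seats: Brisco 7, Farrow 1, Dorne 4.
Farrow drops from 2 to 1.

Farrow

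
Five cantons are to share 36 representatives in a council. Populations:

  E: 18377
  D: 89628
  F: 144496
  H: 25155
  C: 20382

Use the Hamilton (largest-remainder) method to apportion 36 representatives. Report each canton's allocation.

E: 2, D: 11, F: 17, H: 3, C: 3

Standard divisor: 298038 ÷ 36 ≈ 8278.833.
Standard quotas: E 2.2198, D 10.8262, F 17.4537, H 3.0385, C 2.4619.
Lower quotas: E 2, D 10, F 17, H 3, C 2 (sum 34, leaving 2 seats).
Remainders in descending order: D 0.8262, C 0.4619, F 0.4537, E 0.2198, H 0.0385.
The surplus seats go to D, C.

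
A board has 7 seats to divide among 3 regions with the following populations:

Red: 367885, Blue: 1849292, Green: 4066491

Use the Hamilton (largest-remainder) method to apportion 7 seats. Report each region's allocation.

Red=0; Blue=2; Green=5

Standard divisor: 6283668 ÷ 7 ≈ 897666.857.
Standard quotas: Red 0.4098, Blue 2.0601, Green 4.5301.
Lower quotas: Red 0, Blue 2, Green 4 (sum 6, leaving 1 seat).
Remainders in descending order: Green 0.5301, Red 0.4098, Blue 0.0601.
Largest remainder: Green receives the extra seat.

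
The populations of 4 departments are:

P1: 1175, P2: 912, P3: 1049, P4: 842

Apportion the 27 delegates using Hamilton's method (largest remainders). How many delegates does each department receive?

The standard divisor is 3978/27 ≈ 147.333.
Standard quotas: P1 7.975, P2 6.190, P3 7.120, P4 5.715.
Lower quotas: P1 7, P2 6, P3 7, P4 5 (sum 25, leaving 2 seats).
Remainders in descending order: P1 0.975, P4 0.715, P2 0.190, P3 0.120.
Largest remainders: P1, P4 receive the extra seats.

P1 8; P2 6; P3 7; P4 6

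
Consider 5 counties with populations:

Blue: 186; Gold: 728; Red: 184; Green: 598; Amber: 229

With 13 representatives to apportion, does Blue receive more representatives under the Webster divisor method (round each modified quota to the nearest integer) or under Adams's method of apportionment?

Adams

Webster: Blue 1, Gold 5, Red 1, Green 4, Amber 2.
Adams: Blue 2, Gold 4, Red 1, Green 4, Amber 2.
Blue gets 1 under Webster and 2 under Adams.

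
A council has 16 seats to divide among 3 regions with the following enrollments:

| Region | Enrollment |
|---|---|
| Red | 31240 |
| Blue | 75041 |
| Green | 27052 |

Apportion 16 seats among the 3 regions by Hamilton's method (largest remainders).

The standard divisor is 133333/16 ≈ 8333.312.
Standard quotas: Red 3.7488, Blue 9.0049, Green 3.2462.
Lower quotas: Red 3, Blue 9, Green 3 (sum 15, leaving 1 seat).
Remainders in descending order: Red 0.7488, Green 0.2462, Blue 0.0049.
The surplus seat goes to Red.

Red: 4; Blue: 9; Green: 3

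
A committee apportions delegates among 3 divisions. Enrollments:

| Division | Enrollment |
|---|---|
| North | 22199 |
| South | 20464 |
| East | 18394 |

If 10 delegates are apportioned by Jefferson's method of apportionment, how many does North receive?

Standard divisor 61057/10 ≈ 6105.7; standard quotas: North 3.636, South 3.352, East 3.013.
Rounding down gives 3, 3, 3 = 9 seats, so the divisor must be adjusted.
With modified divisor 5300: modified quotas North 4.188, South 3.861, East 3.471.
Rounding down: North 4, South 3, East 3 (total 10).
North receives 4.

4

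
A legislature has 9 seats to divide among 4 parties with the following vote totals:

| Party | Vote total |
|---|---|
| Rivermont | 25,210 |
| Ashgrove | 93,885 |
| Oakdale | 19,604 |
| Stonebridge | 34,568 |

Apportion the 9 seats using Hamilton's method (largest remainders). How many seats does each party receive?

Total 173267; standard divisor 173267/9 ≈ 19251.889.
Standard quotas: Rivermont 1.3095, Ashgrove 4.8767, Oakdale 1.0183, Stonebridge 1.7956.
Lower quotas: Rivermont 1, Ashgrove 4, Oakdale 1, Stonebridge 1 (sum 7, leaving 2 seats).
Remainders in descending order: Ashgrove 0.8767, Stonebridge 0.7956, Rivermont 0.3095, Oakdale 0.0183.
Largest remainders: Ashgrove, Stonebridge receive the extra seats.

Rivermont 1, Ashgrove 5, Oakdale 1, Stonebridge 2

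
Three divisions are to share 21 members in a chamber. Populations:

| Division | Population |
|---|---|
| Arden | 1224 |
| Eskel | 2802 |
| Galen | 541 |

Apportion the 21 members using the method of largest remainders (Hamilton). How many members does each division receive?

Arden: 6, Eskel: 13, Galen: 2

The standard divisor is 4567/21 ≈ 217.476.
Standard quotas: Arden 5.628, Eskel 12.884, Galen 2.488.
Lower quotas: Arden 5, Eskel 12, Galen 2 (sum 19, leaving 2 seats).
Remainders in descending order: Eskel 0.884, Arden 0.628, Galen 0.488.
The surplus seats go to Eskel, Arden.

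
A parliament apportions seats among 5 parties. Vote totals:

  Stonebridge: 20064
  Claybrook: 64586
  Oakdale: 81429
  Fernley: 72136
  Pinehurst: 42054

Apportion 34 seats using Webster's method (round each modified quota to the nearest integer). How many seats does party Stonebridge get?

Standard divisor 280269/34 ≈ 8243.206; standard quotas: Stonebridge 2.434, Claybrook 7.835, Oakdale 9.878, Fernley 8.751, Pinehurst 5.102.
Rounding to the nearest integer gives Stonebridge 2, Claybrook 8, Oakdale 10, Fernley 9, Pinehurst 5 — total 34, matching the house size, so no adjustment is needed.
Stonebridge receives 2.

2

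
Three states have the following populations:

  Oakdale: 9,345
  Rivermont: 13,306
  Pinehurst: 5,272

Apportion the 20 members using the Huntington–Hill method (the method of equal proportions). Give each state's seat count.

Oakdale 7, Rivermont 9, Pinehurst 4

With divisor 1422: modified quotas Oakdale 6.572, Rivermont 9.357, Pinehurst 3.707.
Geometric-mean thresholds: Oakdale √(6·7)=6.481, Rivermont √(9·10)=9.487, Pinehurst √(3·4)=3.464.
Each quota rounded against its threshold gives Oakdale 7, Rivermont 9, Pinehurst 4 (total 20).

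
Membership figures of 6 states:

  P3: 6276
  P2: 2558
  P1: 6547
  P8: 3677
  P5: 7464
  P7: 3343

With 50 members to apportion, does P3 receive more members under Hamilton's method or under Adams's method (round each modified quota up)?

Hamilton: P3 11, P2 4, P1 11, P8 6, P5 12, P7 6.
Adams: P3 10, P2 5, P1 11, P8 6, P5 12, P7 6.
P3 gets 11 under Hamilton and 10 under Adams.

Hamilton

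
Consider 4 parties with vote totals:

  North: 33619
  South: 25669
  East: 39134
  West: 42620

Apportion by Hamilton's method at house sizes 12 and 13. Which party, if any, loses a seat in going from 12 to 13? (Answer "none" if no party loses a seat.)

At 12 seats: North 3, South 2, East 3, West 4.
At 13 seats: North 3, South 2, East 4, West 4.
No party's allocation decreased.

none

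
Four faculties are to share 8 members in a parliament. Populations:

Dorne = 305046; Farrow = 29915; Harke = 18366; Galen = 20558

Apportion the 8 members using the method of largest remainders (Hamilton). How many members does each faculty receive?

The standard divisor is 373885/8 ≈ 46735.625.
Standard quotas: Dorne 6.5271, Farrow 0.6401, Harke 0.3930, Galen 0.4399.
Lower quotas: Dorne 6, Farrow 0, Harke 0, Galen 0 (sum 6, leaving 2 seats).
Remainders in descending order: Farrow 0.6401, Dorne 0.5271, Galen 0.4399, Harke 0.3930.
Largest remainders: Farrow, Dorne receive the extra seats.

Dorne: 7; Farrow: 1; Harke: 0; Galen: 0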